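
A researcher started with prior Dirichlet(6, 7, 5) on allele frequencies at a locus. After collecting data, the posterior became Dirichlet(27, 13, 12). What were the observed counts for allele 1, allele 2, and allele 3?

counts (21, 6, 7)

For a Dirichlet(α) prior with multinomial counts c, the posterior is Dirichlet(α + c) componentwise.
Counts are posterior − prior componentwise: 27−6=21, 13−7=6, 12−5=7.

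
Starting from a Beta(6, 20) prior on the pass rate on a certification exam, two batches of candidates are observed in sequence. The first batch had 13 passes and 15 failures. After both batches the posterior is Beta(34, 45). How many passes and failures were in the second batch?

15 passes and 10 failures

Sequential conjugate updates are equivalent to a single update on the pooled data, so total successes = posterior α − prior α and total failures = posterior β − prior β.
Total across both batches: 34−6=28 passes, 45−20=25 failures.
Subtract the first batch: 28−13=15 passes and 25−15=10 failures.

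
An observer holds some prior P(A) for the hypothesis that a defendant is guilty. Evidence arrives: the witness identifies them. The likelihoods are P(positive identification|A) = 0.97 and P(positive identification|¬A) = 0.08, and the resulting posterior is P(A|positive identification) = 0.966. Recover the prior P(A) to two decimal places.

P(A) = 0.70

In odds form, posterior odds = prior odds × likelihood ratio, so prior odds = posterior odds ÷ LR.
Posterior odds = 0.966/(1−0.966) = 28.4118. LR = 0.97/0.08 = 12.1250.
Prior odds = 28.4118/12.1250 = 2.3432, so P(A) = 2.3432/(1+2.3432) ≈ 0.70.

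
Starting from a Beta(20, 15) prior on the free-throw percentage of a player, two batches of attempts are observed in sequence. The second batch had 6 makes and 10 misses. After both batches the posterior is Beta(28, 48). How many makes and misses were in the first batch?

2 makes and 23 misses

Sequential conjugate updates are equivalent to a single update on the pooled data, so total successes = posterior α − prior α and total failures = posterior β − prior β.
Total across both batches: 28−20=8 makes, 48−15=33 misses.
Subtract the second batch: 8−6=2 makes and 33−10=23 misses.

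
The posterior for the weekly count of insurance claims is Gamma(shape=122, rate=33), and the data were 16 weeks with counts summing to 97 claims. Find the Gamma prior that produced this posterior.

Gamma(shape=25, rate=17)

Gamma–Poisson conjugacy: posterior shape = α + Σxᵢ, posterior rate = β + n.
So α = 122 − 97 = 25 and β = 33 − 16 = 17.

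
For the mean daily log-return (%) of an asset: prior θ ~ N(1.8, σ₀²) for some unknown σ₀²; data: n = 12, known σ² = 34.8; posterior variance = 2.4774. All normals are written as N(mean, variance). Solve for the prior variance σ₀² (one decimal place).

σ₀² = 17.0

For the Normal–Normal model with known σ², precisions add: τ_n = τ₀ + n/σ².
So 1/σ₀² = 1/2.4774 − 12/34.8 = 0.403649 − 0.344828 = 0.058821.
Hence σ₀² = 1/0.058821 ≈ 17.0.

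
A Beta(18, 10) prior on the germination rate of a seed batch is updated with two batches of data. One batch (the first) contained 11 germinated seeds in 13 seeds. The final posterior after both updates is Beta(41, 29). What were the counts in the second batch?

Sequential conjugate updates are equivalent to a single update on the pooled data, so total successes = posterior α − prior α and total failures = posterior β − prior β.
Total across both batches: 41−18=23 germinated seeds, 29−10=19 non-germinating seeds.
Subtract the first batch: 23−11=12 germinated seeds and 19−2=17 non-germinating seeds.

12 germinated seeds and 17 non-germinating seeds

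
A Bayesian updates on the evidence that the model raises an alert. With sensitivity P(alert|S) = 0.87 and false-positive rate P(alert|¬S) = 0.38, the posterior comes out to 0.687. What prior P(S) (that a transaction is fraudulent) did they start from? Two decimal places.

P(S) = 0.49

Bayes' rule in odds form gives O(S|E) = O(S)·[P(E|S)/P(E|¬S)], hence O(S) = O(S|E)/LR.
Posterior odds = 0.687/(1−0.687) = 2.1949. LR = 0.87/0.38 = 2.2895.
Prior odds = 2.1949/2.2895 = 0.9587, so P(S) = 0.9587/(1+0.9587) ≈ 0.49.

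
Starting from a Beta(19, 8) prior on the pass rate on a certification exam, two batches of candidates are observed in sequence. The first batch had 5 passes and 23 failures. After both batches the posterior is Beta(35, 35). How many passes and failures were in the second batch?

Sequential conjugate updates are equivalent to a single update on the pooled data, so total successes = posterior α − prior α and total failures = posterior β − prior β.
Total across both batches: 35−19=16 passes, 35−8=27 failures.
Subtract the first batch: 16−5=11 passes and 27−23=4 failures.

11 passes and 4 failures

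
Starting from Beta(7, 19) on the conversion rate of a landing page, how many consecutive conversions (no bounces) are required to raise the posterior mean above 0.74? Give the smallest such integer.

k = 48

After k conversions and 0 bounces the posterior is Beta(7+k, 19), with mean (7+k)/(7+19+k).
Set (7+k)/(26+k) > 0.74 and solve: k > (0.74·26 − 7)/(1 − 0.74) = 47.077.
The smallest integer exceeding 47.077 is 48, and checking k=48: (55)/(74) = 0.7432 > 0.74.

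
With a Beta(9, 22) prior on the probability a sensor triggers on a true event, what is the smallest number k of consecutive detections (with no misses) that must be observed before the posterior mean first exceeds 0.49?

After k detections and 0 misses the posterior is Beta(9+k, 22), with mean (9+k)/(9+22+k).
Set (9+k)/(31+k) > 0.49 and solve: k > (0.49·31 − 9)/(1 − 0.49) = 12.137.
The smallest integer exceeding 12.137 is 13.

k = 13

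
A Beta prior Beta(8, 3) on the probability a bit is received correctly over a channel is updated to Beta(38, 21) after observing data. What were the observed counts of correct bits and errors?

A Beta(a, b) prior with s successes and f failures in binomial data gives a Beta(a+s, b+f) posterior.
So s = 38 − 8 = 30 and f = 21 − 3 = 18.

30 correct bits and 18 errors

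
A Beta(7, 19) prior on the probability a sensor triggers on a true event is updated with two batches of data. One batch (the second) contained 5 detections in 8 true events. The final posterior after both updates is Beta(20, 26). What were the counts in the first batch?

Because Beta–binomial updating is additive in the counts, the combined data contributed (α_post−α_prior, β_post−β_prior) successes and failures.
Total across both batches: 20−7=13 detections, 26−19=7 misses.
Subtract the second batch: 13−5=8 detections and 7−3=4 misses.

8 detections and 4 misses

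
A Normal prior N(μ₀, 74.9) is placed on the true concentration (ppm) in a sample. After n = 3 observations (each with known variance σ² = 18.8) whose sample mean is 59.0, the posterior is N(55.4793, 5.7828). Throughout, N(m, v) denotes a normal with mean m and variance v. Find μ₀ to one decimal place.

With known observation variance, the Normal–Normal posterior has precision τ_n = τ₀ + n/σ² and mean μ_n = (τ₀μ₀ + (n/σ²)x̄)/τ_n.
Here τ₀ = 1/74.9 = 0.013351 and τ_data = 3/18.8 = 0.159574, so τ_n = 0.172925.
Rearranging for μ₀: μ₀ = (μ_n·τ_n − τ_data·x̄)/τ₀ = (55.4793·0.172925 − 0.159574·59.0) / 0.013351 = 0.178892/0.013351 ≈ 13.4.

μ₀ = 13.4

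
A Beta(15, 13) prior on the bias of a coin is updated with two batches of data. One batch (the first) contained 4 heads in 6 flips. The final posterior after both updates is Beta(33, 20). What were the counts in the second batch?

14 heads and 5 tails

Sequential conjugate updates are equivalent to a single update on the pooled data, so total successes = posterior α − prior α and total failures = posterior β − prior β.
Total across both batches: 33−15=18 heads, 20−13=7 tails.
Subtract the first batch: 18−4=14 heads and 7−2=5 tails.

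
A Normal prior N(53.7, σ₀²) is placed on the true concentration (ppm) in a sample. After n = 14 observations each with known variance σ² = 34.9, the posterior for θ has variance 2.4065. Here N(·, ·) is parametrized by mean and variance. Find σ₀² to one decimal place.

For the Normal–Normal model with known σ², precisions add: τ_n = τ₀ + n/σ².
So 1/σ₀² = 1/2.4065 − 14/34.9 = 0.415541 − 0.401146 = 0.014395.
Hence σ₀² = 1/0.014395 ≈ 69.5.

σ₀² = 69.5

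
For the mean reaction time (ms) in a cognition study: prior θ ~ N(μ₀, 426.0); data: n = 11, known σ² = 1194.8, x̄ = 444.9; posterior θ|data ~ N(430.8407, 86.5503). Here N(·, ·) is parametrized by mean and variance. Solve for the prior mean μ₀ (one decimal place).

μ₀ = 375.7

With known observation variance, the Normal–Normal posterior has precision τ_n = τ₀ + n/σ² and mean μ_n = (τ₀μ₀ + (n/σ²)x̄)/τ_n.
Here τ₀ = 1/426.0 = 0.002347 and τ_data = 11/1194.8 = 0.009207, so τ_n = 0.011554.
Rearranging for μ₀: μ₀ = (μ_n·τ_n − τ_data·x̄)/τ₀ = (430.8407·0.011554 − 0.009207·444.9) / 0.002347 = 0.881739/0.002347 ≈ 375.7.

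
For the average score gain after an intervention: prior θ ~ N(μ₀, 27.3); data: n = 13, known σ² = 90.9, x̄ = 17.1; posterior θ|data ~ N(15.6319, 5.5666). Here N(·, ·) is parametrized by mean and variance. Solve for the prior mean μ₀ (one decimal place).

With known observation variance, the Normal–Normal posterior has precision τ_n = τ₀ + n/σ² and mean μ_n = (τ₀μ₀ + (n/σ²)x̄)/τ_n.
Here τ₀ = 1/27.3 = 0.036630 and τ_data = 13/90.9 = 0.143014, so τ_n = 0.179644.
Rearranging for μ₀: μ₀ = (μ_n·τ_n − τ_data·x̄)/τ₀ = (15.6319·0.179644 − 0.143014·17.1) / 0.036630 = 0.362638/0.036630 ≈ 9.9.

μ₀ = 9.9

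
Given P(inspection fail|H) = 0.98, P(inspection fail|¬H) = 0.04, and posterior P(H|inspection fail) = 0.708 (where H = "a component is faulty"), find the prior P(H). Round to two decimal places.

P(H) = 0.09

Bayes' rule in odds form gives O(H|E) = O(H)·[P(E|H)/P(E|¬H)], hence O(H) = O(H|E)/LR.
Posterior odds = 0.708/(1−0.708) = 2.4247. LR = 0.98/0.04 = 24.5000.
Prior odds = 2.4247/24.5000 = 0.0990, so P(H) = 0.0990/(1+0.0990) ≈ 0.09.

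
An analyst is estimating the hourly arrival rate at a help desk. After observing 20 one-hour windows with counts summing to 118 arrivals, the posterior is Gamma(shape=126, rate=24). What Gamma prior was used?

Gamma(shape=8, rate=4)

A Gamma(α, β) prior (rate parametrization) on a Poisson rate with n observations summing to S gives posterior Gamma(α+S, β+n).
So α = 126 − 118 = 8 and β = 24 − 20 = 4.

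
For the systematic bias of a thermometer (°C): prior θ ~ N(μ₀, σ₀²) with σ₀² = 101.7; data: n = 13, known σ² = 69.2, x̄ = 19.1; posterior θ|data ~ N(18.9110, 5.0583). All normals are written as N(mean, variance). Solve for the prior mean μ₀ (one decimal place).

With known observation variance, the Normal–Normal posterior has precision τ_n = τ₀ + n/σ² and mean μ_n = (τ₀μ₀ + (n/σ²)x̄)/τ_n.
Here τ₀ = 1/101.7 = 0.009833 and τ_data = 13/69.2 = 0.187861, so τ_n = 0.197694.
Rearranging for μ₀: μ₀ = (μ_n·τ_n − τ_data·x̄)/τ₀ = (18.9110·0.197694 − 0.187861·19.1) / 0.009833 = 0.150446/0.009833 ≈ 15.3.

μ₀ = 15.3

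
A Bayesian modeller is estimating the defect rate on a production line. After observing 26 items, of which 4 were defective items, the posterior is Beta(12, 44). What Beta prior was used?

Beta(8, 22)

A Beta(α, β) prior with s successes and f failures in binomial data gives a Beta(α+s, β+f) posterior.
So α = 12 − 4 = 8 and β = 44 − 22 = 22.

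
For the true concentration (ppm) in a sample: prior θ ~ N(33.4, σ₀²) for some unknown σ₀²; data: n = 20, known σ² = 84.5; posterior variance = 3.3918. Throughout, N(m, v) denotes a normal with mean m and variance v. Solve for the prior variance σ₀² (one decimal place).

Posterior precision equals prior precision plus data precision: 1/σ_n² = 1/σ₀² + n/σ².
So 1/σ₀² = 1/3.3918 − 20/84.5 = 0.294829 − 0.236686 = 0.058143.
Hence σ₀² = 1/0.058143 ≈ 17.2.

σ₀² = 17.2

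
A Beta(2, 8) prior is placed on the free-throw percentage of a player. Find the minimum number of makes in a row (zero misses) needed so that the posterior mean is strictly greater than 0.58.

After k makes and 0 misses the posterior is Beta(2+k, 8), with mean (2+k)/(2+8+k).
Set (2+k)/(10+k) > 0.58 and solve: k > (0.58·10 − 2)/(1 − 0.58) = 9.048.
The smallest integer exceeding 9.048 is 10.

k = 10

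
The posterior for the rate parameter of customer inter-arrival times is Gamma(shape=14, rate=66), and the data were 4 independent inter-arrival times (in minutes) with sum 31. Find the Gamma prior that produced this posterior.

Gamma(shape=10, rate=35)

For an exponential likelihood with a Gamma(α, β) prior on the rate, n observations with total T give posterior Gamma(α+n, β+T).
So α = 14 − 4 = 10 and β = 66 − 31 = 35.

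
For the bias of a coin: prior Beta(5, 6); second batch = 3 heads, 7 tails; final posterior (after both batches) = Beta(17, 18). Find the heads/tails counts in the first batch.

9 heads and 5 tails

Because Beta–binomial updating is additive in the counts, the combined data contributed (α_post−α_prior, β_post−β_prior) successes and failures.
Total across both batches: 17−5=12 heads, 18−6=12 tails.
Subtract the second batch: 12−3=9 heads and 12−7=5 tails.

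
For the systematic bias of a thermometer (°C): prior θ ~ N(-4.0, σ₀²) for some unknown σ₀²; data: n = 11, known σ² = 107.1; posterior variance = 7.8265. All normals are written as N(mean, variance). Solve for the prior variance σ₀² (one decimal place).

Posterior precision equals prior precision plus data precision: 1/σ_n² = 1/σ₀² + n/σ².
So 1/σ₀² = 1/7.8265 − 11/107.1 = 0.127771 − 0.102708 = 0.025063.
Hence σ₀² = 1/0.025063 ≈ 39.9.

σ₀² = 39.9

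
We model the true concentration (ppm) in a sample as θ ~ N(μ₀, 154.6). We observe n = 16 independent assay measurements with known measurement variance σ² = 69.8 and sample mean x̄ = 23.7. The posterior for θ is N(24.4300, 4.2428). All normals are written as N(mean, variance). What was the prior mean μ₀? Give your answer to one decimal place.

The posterior mean is a precision-weighted average: μ_n = (τ₀μ₀ + τ_data·x̄)/(τ₀+τ_data), with τ₀=1/σ₀² and τ_data=n/σ².
Here τ₀ = 1/154.6 = 0.006468 and τ_data = 16/69.8 = 0.229226, so τ_n = 0.235694.
Rearranging for μ₀: μ₀ = (μ_n·τ_n − τ_data·x̄)/τ₀ = (24.4300·0.235694 − 0.229226·23.7) / 0.006468 = 0.325348/0.006468 ≈ 50.3.

μ₀ = 50.3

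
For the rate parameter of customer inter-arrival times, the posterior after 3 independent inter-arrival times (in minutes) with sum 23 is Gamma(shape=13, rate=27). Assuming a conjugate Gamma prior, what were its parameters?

Gamma(shape=10, rate=4)

For an exponential likelihood with a Gamma(α, β) prior on the rate, n observations with total T give posterior Gamma(α+n, β+T).
So α = 13 − 3 = 10 and β = 27 − 23 = 4.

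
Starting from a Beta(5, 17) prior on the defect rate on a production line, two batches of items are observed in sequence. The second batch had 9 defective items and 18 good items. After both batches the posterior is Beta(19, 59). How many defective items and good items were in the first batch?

5 defective items and 24 good items

Because Beta–binomial updating is additive in the counts, the combined data contributed (α_post−α_prior, β_post−β_prior) successes and failures.
Total across both batches: 19−5=14 defective items, 59−17=42 good items.
Subtract the second batch: 14−9=5 defective items and 42−18=24 good items.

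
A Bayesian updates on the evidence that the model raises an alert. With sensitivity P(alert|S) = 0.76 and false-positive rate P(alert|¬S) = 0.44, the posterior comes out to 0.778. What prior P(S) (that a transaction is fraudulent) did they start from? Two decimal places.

In odds form, posterior odds = prior odds × likelihood ratio, so prior odds = posterior odds ÷ LR.
Posterior odds = 0.778/(1−0.778) = 3.5045. LR = 0.76/0.44 = 1.7273.
Prior odds = 3.5045/1.7273 = 2.0289, so P(S) = 2.0289/(1+2.0289) ≈ 0.67.

P(S) = 0.67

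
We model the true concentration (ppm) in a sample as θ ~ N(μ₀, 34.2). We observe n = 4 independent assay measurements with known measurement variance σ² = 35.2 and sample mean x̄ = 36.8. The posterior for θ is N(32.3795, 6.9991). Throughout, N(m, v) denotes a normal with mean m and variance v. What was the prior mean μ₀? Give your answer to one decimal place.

μ₀ = 15.2

The posterior mean is a precision-weighted average: μ_n = (τ₀μ₀ + τ_data·x̄)/(τ₀+τ_data), with τ₀=1/σ₀² and τ_data=n/σ².
Here τ₀ = 1/34.2 = 0.029240 and τ_data = 4/35.2 = 0.113636, so τ_n = 0.142876.
Rearranging for μ₀: μ₀ = (μ_n·τ_n − τ_data·x̄)/τ₀ = (32.3795·0.142876 − 0.113636·36.8) / 0.029240 = 0.444449/0.029240 ≈ 15.2.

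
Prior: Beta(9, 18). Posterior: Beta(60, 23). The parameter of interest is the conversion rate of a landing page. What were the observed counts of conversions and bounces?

51 conversions and 5 bounces

Under Beta–binomial conjugacy the posterior parameters are (a+s, b+f).
Match parameters: s=60−9=51, f=23−18=5.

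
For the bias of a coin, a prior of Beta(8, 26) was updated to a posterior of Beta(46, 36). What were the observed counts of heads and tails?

38 heads and 10 tails

Beta is conjugate to the binomial likelihood: posterior = Beta(a+s, b+f).
So s = 46 − 8 = 38 and f = 36 − 26 = 10.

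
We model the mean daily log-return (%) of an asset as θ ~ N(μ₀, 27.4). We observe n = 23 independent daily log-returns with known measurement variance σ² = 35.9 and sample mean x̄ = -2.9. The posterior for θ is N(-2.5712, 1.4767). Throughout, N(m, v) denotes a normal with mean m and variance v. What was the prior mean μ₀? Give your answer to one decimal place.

μ₀ = 3.2

The posterior mean is a precision-weighted average: μ_n = (τ₀μ₀ + τ_data·x̄)/(τ₀+τ_data), with τ₀=1/σ₀² and τ_data=n/σ².
Here τ₀ = 1/27.4 = 0.036496 and τ_data = 23/35.9 = 0.640669, so τ_n = 0.677165.
Rearranging for μ₀: μ₀ = (μ_n·τ_n − τ_data·x̄)/τ₀ = (-2.5712·0.677165 − 0.640669·-2.9) / 0.036496 = 0.116813/0.036496 ≈ 3.2.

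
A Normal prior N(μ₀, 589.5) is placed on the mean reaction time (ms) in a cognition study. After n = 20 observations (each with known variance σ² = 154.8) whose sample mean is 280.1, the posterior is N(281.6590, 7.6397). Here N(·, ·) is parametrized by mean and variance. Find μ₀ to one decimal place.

μ₀ = 400.4

The posterior mean is a precision-weighted average: μ_n = (τ₀μ₀ + τ_data·x̄)/(τ₀+τ_data), with τ₀=1/σ₀² and τ_data=n/σ².
Here τ₀ = 1/589.5 = 0.001696 and τ_data = 20/154.8 = 0.129199, so τ_n = 0.130895.
Rearranging for μ₀: μ₀ = (μ_n·τ_n − τ_data·x̄)/τ₀ = (281.6590·0.130895 − 0.129199·280.1) / 0.001696 = 0.679115/0.001696 ≈ 400.4.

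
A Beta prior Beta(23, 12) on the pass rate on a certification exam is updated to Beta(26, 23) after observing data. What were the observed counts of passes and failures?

3 passes and 11 failures

Beta is conjugate to the binomial likelihood: posterior = Beta(a+s, b+f).
Match parameters: s=26−23=3, f=23−12=11.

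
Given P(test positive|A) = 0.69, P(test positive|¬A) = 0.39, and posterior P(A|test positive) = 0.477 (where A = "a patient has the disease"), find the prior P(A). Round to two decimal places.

Bayes' rule in odds form gives O(A|E) = O(A)·[P(E|A)/P(E|¬A)], hence O(A) = O(A|E)/LR.
Posterior odds = 0.477/(1−0.477) = 0.9120. LR = 0.69/0.39 = 1.7692.
Prior odds = 0.9120/1.7692 = 0.5155, so P(A) = 0.5155/(1+0.5155) ≈ 0.34.

P(A) = 0.34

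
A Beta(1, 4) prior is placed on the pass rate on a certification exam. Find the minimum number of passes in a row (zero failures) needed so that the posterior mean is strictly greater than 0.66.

k = 7

After k passes and 0 failures the posterior is Beta(1+k, 4), with mean (1+k)/(1+4+k).
Set (1+k)/(5+k) > 0.66 and solve: k > (0.66·5 − 1)/(1 − 0.66) = 6.765.
The smallest integer exceeding 6.765 is 7.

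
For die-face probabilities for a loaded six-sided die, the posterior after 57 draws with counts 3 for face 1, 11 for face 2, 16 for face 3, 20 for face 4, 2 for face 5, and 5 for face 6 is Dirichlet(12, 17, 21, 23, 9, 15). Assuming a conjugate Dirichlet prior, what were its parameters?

For a Dirichlet(α) prior with multinomial counts c, the posterior is Dirichlet(α + c) componentwise.
Subtract each count from the matching posterior parameter: 12−3=9, 17−11=6, 21−16=5, 23−20=3, 9−2=7, 15−5=10.

Dirichlet(9, 6, 5, 3, 7, 10)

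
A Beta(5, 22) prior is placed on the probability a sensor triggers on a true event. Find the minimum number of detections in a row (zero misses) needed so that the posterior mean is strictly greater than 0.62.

After k detections and 0 misses the posterior is Beta(5+k, 22), with mean (5+k)/(5+22+k).
Set (5+k)/(27+k) > 0.62 and solve: k > (0.62·27 − 5)/(1 − 0.62) = 30.895.
The smallest integer exceeding 30.895 is 31.

k = 31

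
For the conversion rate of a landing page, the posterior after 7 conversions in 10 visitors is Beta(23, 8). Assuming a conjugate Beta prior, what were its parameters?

Beta(16, 5)

A Beta(a, b) prior with s successes and f failures in binomial data gives a Beta(a+s, b+f) posterior.
So a = 23 − 7 = 16 and b = 8 − 3 = 5.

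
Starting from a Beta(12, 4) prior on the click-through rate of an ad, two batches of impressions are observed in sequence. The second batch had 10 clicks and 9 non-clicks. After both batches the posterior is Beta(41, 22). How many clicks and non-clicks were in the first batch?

Sequential conjugate updates are equivalent to a single update on the pooled data, so total successes = posterior α − prior α and total failures = posterior β − prior β.
Total across both batches: 41−12=29 clicks, 22−4=18 non-clicks.
Subtract the second batch: 29−10=19 clicks and 18−9=9 non-clicks.

19 clicks and 9 non-clicks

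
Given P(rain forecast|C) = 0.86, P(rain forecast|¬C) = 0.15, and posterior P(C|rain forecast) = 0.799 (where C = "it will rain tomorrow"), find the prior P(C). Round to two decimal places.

P(C) = 0.41

Bayes' rule in odds form gives O(C|E) = O(C)·[P(E|C)/P(E|¬C)], hence O(C) = O(C|E)/LR.
Posterior odds = 0.799/(1−0.799) = 3.9751. LR = 0.86/0.15 = 5.7333.
Prior odds = 3.9751/5.7333 = 0.6933, so P(C) = 0.6933/(1+0.6933) ≈ 0.41.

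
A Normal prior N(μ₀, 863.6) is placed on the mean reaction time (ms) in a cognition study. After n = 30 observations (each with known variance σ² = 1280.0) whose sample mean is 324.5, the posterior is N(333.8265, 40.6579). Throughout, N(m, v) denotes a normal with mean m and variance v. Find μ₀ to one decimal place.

μ₀ = 522.6

With known observation variance, the Normal–Normal posterior has precision τ_n = τ₀ + n/σ² and mean μ_n = (τ₀μ₀ + (n/σ²)x̄)/τ_n.
Here τ₀ = 1/863.6 = 0.001158 and τ_data = 30/1280.0 = 0.023438, so τ_n = 0.024596.
Rearranging for μ₀: μ₀ = (μ_n·τ_n − τ_data·x̄)/τ₀ = (333.8265·0.024596 − 0.023438·324.5) / 0.001158 = 0.605166/0.001158 ≈ 522.6.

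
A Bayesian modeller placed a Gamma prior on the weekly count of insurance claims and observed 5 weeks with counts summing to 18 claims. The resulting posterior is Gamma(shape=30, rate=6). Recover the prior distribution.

Gamma(shape=12, rate=1)

Gamma–Poisson conjugacy: posterior shape = α + Σxᵢ, posterior rate = β + n.
So α = 30 − 18 = 12 and β = 6 − 5 = 1.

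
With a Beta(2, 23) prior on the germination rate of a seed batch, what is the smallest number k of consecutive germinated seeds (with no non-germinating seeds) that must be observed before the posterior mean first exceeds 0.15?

After k germinated seeds and 0 non-germinating seeds the posterior is Beta(2+k, 23), with mean (2+k)/(2+23+k).
Set (2+k)/(25+k) > 0.15 and solve: k > (0.15·25 − 2)/(1 − 0.15) = 2.059.
The smallest integer exceeding 2.059 is 3.

k = 3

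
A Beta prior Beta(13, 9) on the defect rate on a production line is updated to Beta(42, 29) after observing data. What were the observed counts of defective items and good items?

29 defective items and 20 good items

Beta is conjugate to the binomial likelihood: posterior = Beta(a+s, b+f).
So s = 42 − 13 = 29 and f = 29 − 9 = 20.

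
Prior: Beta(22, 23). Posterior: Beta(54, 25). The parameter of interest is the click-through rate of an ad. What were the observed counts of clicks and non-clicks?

32 clicks and 2 non-clicks

Under Beta–binomial conjugacy the posterior parameters are (a+s, b+f).
So s = 54 − 22 = 32 and f = 25 − 23 = 2.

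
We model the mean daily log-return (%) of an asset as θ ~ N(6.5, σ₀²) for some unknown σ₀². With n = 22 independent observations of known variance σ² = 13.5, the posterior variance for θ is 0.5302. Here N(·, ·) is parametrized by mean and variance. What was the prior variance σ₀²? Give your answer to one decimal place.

Posterior precision equals prior precision plus data precision: 1/σ_n² = 1/σ₀² + n/σ².
So 1/σ₀² = 1/0.5302 − 22/13.5 = 1.886081 − 1.629630 = 0.256451.
Hence σ₀² = 1/0.256451 ≈ 3.9.

σ₀² = 3.9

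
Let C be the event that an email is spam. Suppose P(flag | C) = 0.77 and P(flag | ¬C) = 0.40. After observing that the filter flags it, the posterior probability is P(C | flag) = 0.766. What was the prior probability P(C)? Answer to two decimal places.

P(C) = 0.63

In odds form, posterior odds = prior odds × likelihood ratio, so prior odds = posterior odds ÷ LR.
Posterior odds = 0.766/(1−0.766) = 3.2735. LR = 0.77/0.40 = 1.9250.
Prior odds = 3.2735/1.9250 = 1.7005, so P(C) = 1.7005/(1+1.7005) ≈ 0.63.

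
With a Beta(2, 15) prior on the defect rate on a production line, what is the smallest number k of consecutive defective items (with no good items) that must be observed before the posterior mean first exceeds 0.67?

k = 29

After k defective items and 0 good items the posterior is Beta(2+k, 15), with mean (2+k)/(2+15+k).
Set (2+k)/(17+k) > 0.67 and solve: k > (0.67·17 − 2)/(1 − 0.67) = 28.455.
The smallest integer exceeding 28.455 is 29.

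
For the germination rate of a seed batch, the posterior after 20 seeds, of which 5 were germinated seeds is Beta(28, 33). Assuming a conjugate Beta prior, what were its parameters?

Beta is conjugate to the binomial likelihood: posterior = Beta(α+s, β+f).
Subtract the data counts: 28−5=23, 33−15=18.

Beta(23, 18)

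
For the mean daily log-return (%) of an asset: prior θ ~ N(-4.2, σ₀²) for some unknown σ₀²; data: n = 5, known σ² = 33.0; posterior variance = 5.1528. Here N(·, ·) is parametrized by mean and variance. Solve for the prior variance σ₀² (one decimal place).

For the Normal–Normal model with known σ², precisions add: τ_n = τ₀ + n/σ².
So 1/σ₀² = 1/5.1528 − 5/33.0 = 0.194069 − 0.151515 = 0.042554.
Hence σ₀² = 1/0.042554 ≈ 23.5.

σ₀² = 23.5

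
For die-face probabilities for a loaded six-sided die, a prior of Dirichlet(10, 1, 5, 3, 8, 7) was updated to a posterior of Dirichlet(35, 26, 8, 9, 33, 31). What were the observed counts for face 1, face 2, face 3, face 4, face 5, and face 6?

counts (25, 25, 3, 6, 25, 24)

For a Dirichlet(α) prior with multinomial counts c, the posterior is Dirichlet(α + c) componentwise.
Counts are posterior − prior componentwise: 35−10=25, 26−1=25, 8−5=3, 9−3=6, 33−8=25, 31−7=24.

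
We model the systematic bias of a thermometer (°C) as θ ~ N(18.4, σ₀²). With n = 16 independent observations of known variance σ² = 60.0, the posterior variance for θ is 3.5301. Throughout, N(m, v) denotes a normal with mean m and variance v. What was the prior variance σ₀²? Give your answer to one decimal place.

σ₀² = 60.2

Posterior precision equals prior precision plus data precision: 1/σ_n² = 1/σ₀² + n/σ².
So 1/σ₀² = 1/3.5301 − 16/60.0 = 0.283278 − 0.266667 = 0.016611.
Hence σ₀² = 1/0.016611 ≈ 60.2.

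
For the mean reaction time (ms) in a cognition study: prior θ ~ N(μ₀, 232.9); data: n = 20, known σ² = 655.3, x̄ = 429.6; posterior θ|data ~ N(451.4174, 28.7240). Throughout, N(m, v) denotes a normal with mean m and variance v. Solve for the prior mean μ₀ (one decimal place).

μ₀ = 606.5

With known observation variance, the Normal–Normal posterior has precision τ_n = τ₀ + n/σ² and mean μ_n = (τ₀μ₀ + (n/σ²)x̄)/τ_n.
Here τ₀ = 1/232.9 = 0.004294 and τ_data = 20/655.3 = 0.030520, so τ_n = 0.034814.
Rearranging for μ₀: μ₀ = (μ_n·τ_n − τ_data·x̄)/τ₀ = (451.4174·0.034814 − 0.030520·429.6) / 0.004294 = 2.604253/0.004294 ≈ 606.5.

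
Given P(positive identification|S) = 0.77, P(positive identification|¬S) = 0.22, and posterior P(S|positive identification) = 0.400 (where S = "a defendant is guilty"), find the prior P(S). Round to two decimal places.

Bayes' rule in odds form gives O(S|E) = O(S)·[P(E|S)/P(E|¬S)], hence O(S) = O(S|E)/LR.
Posterior odds = 0.400/(1−0.400) = 0.6667. LR = 0.77/0.22 = 3.5000.
Prior odds = 0.6667/3.5000 = 0.1905, so P(S) = 0.1905/(1+0.1905) ≈ 0.16.

P(S) = 0.16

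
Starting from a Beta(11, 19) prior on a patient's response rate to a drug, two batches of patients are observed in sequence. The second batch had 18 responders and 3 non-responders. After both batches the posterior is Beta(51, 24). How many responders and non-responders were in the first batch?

22 responders and 2 non-responders

Because Beta–binomial updating is additive in the counts, the combined data contributed (α_post−α_prior, β_post−β_prior) successes and failures.
Total across both batches: 51−11=40 responders, 24−19=5 non-responders.
Subtract the second batch: 40−18=22 responders and 5−3=2 non-responders.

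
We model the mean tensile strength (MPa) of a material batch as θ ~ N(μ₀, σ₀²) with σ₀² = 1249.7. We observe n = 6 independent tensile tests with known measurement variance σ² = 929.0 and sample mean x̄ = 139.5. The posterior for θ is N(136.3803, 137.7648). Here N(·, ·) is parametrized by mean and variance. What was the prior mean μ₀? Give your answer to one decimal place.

With known observation variance, the Normal–Normal posterior has precision τ_n = τ₀ + n/σ² and mean μ_n = (τ₀μ₀ + (n/σ²)x̄)/τ_n.
Here τ₀ = 1/1249.7 = 0.000800 and τ_data = 6/929.0 = 0.006459, so τ_n = 0.007259.
Rearranging for μ₀: μ₀ = (μ_n·τ_n − τ_data·x̄)/τ₀ = (136.3803·0.007259 − 0.006459·139.5) / 0.000800 = 0.088954/0.000800 ≈ 111.2.

μ₀ = 111.2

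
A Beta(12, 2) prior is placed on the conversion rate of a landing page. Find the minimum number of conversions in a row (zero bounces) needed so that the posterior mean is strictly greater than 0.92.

After k conversions and 0 bounces the posterior is Beta(12+k, 2), with mean (12+k)/(12+2+k).
Set (12+k)/(14+k) > 0.92 and solve: k > (0.92·14 − 12)/(1 − 0.92) = 11.000.
The smallest integer exceeding 11.000 is 12.

k = 12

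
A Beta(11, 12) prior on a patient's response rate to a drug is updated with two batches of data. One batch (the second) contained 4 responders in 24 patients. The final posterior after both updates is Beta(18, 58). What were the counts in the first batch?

Because Beta–binomial updating is additive in the counts, the combined data contributed (α_post−α_prior, β_post−β_prior) successes and failures.
Total across both batches: 18−11=7 responders, 58−12=46 non-responders.
Subtract the second batch: 7−4=3 responders and 46−20=26 non-responders.

3 responders and 26 non-responders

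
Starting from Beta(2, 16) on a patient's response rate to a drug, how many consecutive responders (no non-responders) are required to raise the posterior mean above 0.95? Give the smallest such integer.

After k responders and 0 non-responders the posterior is Beta(2+k, 16), with mean (2+k)/(2+16+k).
Set (2+k)/(18+k) > 0.95 and solve: k > (0.95·18 − 2)/(1 − 0.95) = 302.000.
The smallest integer exceeding 302.000 is 303, and checking k=303: (305)/(321) = 0.9502 > 0.95.

k = 303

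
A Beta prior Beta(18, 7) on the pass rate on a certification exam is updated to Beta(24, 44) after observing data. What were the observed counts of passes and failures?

6 passes and 37 failures

Beta is conjugate to the binomial likelihood: posterior = Beta(α+s, β+f).
So s = 24 − 18 = 6 and f = 44 − 7 = 37.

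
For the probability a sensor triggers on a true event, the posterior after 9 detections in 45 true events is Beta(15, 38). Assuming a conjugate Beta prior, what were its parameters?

Beta(6, 2)

Under Beta–binomial conjugacy the posterior parameters are (α+s, β+f).
Subtract the data counts: 15−9=6, 38−36=2.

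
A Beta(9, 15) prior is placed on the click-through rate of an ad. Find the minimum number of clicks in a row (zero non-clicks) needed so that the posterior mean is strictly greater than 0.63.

After k clicks and 0 non-clicks the posterior is Beta(9+k, 15), with mean (9+k)/(9+15+k).
Set (9+k)/(24+k) > 0.63 and solve: k > (0.63·24 − 9)/(1 − 0.63) = 16.541.
The smallest integer exceeding 16.541 is 17.

k = 17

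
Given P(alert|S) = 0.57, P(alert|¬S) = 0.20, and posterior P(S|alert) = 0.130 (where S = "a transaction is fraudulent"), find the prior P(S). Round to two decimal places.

In odds form, posterior odds = prior odds × likelihood ratio, so prior odds = posterior odds ÷ LR.
Posterior odds = 0.130/(1−0.130) = 0.1494. LR = 0.57/0.20 = 2.8500.
Prior odds = 0.1494/2.8500 = 0.0524, so P(S) = 0.0524/(1+0.0524) ≈ 0.05.

P(S) = 0.05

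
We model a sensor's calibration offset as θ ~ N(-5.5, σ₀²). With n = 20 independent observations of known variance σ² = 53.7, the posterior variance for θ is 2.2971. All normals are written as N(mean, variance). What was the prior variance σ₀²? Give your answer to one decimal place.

Posterior precision equals prior precision plus data precision: 1/σ_n² = 1/σ₀² + n/σ².
So 1/σ₀² = 1/2.2971 − 20/53.7 = 0.435332 − 0.372439 = 0.062893.
Hence σ₀² = 1/0.062893 ≈ 15.9.

σ₀² = 15.9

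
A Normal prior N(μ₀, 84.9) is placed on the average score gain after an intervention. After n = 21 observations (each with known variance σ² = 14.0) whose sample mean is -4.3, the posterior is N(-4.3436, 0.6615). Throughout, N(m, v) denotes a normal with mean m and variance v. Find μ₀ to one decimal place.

The posterior mean is a precision-weighted average: μ_n = (τ₀μ₀ + τ_data·x̄)/(τ₀+τ_data), with τ₀=1/σ₀² and τ_data=n/σ².
Here τ₀ = 1/84.9 = 0.011779 and τ_data = 21/14.0 = 1.500000, so τ_n = 1.511779.
Rearranging for μ₀: μ₀ = (μ_n·τ_n − τ_data·x̄)/τ₀ = (-4.3436·1.511779 − 1.500000·-4.3) / 0.011779 = -0.116563/0.011779 ≈ -9.9.

μ₀ = -9.9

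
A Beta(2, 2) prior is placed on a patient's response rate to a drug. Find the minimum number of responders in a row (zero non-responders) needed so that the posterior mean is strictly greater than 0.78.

k = 6

After k responders and 0 non-responders the posterior is Beta(2+k, 2), with mean (2+k)/(2+2+k).
Set (2+k)/(4+k) > 0.78 and solve: k > (0.78·4 − 2)/(1 − 0.78) = 5.091.
The smallest integer exceeding 5.091 is 6.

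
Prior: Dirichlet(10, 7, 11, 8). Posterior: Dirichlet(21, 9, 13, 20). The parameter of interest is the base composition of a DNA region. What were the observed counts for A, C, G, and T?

For a Dirichlet(α) prior with multinomial counts c, the posterior is Dirichlet(α + c) componentwise.
Counts are posterior − prior componentwise: 21−10=11, 9−7=2, 13−11=2, 20−8=12.

counts (11, 2, 2, 12)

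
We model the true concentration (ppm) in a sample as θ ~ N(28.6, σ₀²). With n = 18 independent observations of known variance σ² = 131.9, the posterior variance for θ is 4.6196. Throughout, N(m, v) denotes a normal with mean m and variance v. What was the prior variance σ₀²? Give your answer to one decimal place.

For the Normal–Normal model with known σ², precisions add: τ_n = τ₀ + n/σ².
So 1/σ₀² = 1/4.6196 − 18/131.9 = 0.216469 − 0.136467 = 0.080002.
Hence σ₀² = 1/0.080002 ≈ 12.5.

σ₀² = 12.5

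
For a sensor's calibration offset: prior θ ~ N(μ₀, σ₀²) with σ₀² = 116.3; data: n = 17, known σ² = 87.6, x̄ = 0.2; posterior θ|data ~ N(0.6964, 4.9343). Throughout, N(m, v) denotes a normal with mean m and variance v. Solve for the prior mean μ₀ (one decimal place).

μ₀ = 11.9

With known observation variance, the Normal–Normal posterior has precision τ_n = τ₀ + n/σ² and mean μ_n = (τ₀μ₀ + (n/σ²)x̄)/τ_n.
Here τ₀ = 1/116.3 = 0.008598 and τ_data = 17/87.6 = 0.194064, so τ_n = 0.202662.
Rearranging for μ₀: μ₀ = (μ_n·τ_n − τ_data·x̄)/τ₀ = (0.6964·0.202662 − 0.194064·0.2) / 0.008598 = 0.102321/0.008598 ≈ 11.9.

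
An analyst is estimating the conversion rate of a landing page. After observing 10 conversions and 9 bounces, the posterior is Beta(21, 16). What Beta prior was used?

Under Beta–binomial conjugacy the posterior parameters are (a+s, b+f).
So a = 21 − 10 = 11 and b = 16 − 9 = 7.

Beta(11, 7)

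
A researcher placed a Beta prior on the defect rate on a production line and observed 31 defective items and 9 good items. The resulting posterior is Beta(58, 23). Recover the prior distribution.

A Beta(α, β) prior with s successes and f failures in binomial data gives a Beta(α+s, β+f) posterior.
Subtract the data counts: 58−31=27, 23−9=14.

Beta(27, 14)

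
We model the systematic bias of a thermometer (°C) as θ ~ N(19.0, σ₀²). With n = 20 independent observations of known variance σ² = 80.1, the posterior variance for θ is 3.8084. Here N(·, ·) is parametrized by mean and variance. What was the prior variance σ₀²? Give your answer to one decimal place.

σ₀² = 77.6

For the Normal–Normal model with known σ², precisions add: τ_n = τ₀ + n/σ².
So 1/σ₀² = 1/3.8084 − 20/80.1 = 0.262577 − 0.249688 = 0.012889.
Hence σ₀² = 1/0.012889 ≈ 77.6.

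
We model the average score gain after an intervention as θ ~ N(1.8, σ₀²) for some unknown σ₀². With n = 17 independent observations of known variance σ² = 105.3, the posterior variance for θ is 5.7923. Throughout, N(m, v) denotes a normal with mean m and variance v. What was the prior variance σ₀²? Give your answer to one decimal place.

σ₀² = 89.3

Posterior precision equals prior precision plus data precision: 1/σ_n² = 1/σ₀² + n/σ².
So 1/σ₀² = 1/5.7923 − 17/105.3 = 0.172643 − 0.161443 = 0.011200.
Hence σ₀² = 1/0.011200 ≈ 89.3.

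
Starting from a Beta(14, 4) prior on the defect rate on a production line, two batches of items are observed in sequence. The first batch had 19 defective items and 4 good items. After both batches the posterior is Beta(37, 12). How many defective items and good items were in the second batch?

4 defective items and 4 good items

Because Beta–binomial updating is additive in the counts, the combined data contributed (α_post−α_prior, β_post−β_prior) successes and failures.
Total across both batches: 37−14=23 defective items, 12−4=8 good items.
Subtract the first batch: 23−19=4 defective items and 8−4=4 good items.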